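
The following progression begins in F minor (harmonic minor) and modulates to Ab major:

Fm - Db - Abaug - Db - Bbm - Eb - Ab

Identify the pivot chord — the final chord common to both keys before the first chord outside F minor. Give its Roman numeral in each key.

Bbm — iv in F minor, ii in Ab major

Chords diatonic to F minor: Fm, Gdim, Abaug, Bbm, C, Db, Edim.
Reading the progression, the first chord not in that set is Eb, so the modulation leaves F minor there.
The chord immediately before Eb is Bbm, which is diatonic to both keys: iv in F minor and ii in Ab major.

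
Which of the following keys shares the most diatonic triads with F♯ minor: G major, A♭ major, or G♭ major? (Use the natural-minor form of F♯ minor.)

Triads of F♯ minor (natural minor): F♯ minor (i), G♯ diminished (ii°), A major (III), B minor (iv), C♯ minor (v), D major (VI), E major (VII).
G major shares 2: Bm, D.
A♭ major shares 0: none.
G♭ major shares 0: none.
The most common triads (2) are shared with G major.

G major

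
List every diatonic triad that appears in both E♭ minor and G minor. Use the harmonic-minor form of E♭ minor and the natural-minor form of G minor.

Triads in E♭ minor (harmonic minor): E♭ minor (i), F diminished (ii°), G♭ augmented (III+), A♭ minor (iv), B♭ major (V), C♭ major (VI), D diminished (vii°).
Triads in G minor (natural minor): G minor (i), A diminished (ii°), B♭ major (III), C minor (iv), D minor (v), E♭ major (VI), F major (VII).
Shared triads with their functions: B♭ major (V in E♭ minor, III in G minor).

B♭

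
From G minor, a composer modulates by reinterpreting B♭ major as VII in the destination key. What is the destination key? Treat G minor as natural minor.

C minor

The numeral VII denotes a major triad on scale degree 7. With B♭ on degree 7, the tonic of the new key is C.
Degree 7 carries a major triad in natural-minor keys, so the destination is C minor.
Check: the diatonic triads of C minor (natural minor) are Cm (i), Ddim (ii°), E♭ (III), Fm (iv), Gm (v), A♭ (VI), B♭ (VII) — B♭ major is indeed VII.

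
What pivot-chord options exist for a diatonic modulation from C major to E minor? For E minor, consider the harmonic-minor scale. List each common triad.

C, Em, Am

Triads in C major: C (I), Dm (ii), Em (iii), F (IV), G (V), Am (vi), Bdim (vii°).
Triads in E minor (harmonic minor): Em (i), F#dim (ii°), Gaug (III+), Am (iv), B (V), C (VI), D#dim (vii°).
Shared triads with their functions: C (I in C major, VI in E minor); Em (iii in C major, i in E minor); Am (vi in C major, iv in E minor).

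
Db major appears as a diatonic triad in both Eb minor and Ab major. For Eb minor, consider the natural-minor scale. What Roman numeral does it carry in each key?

VII in Eb minor; IV in Ab major

The scale of Eb minor (natural minor) is Eb F Gb Ab Bb Cb Db; Db is degree 7, and the triad built there (Db-F-Ab) is major, so it is VII.
The scale of Ab major is Ab Bb C Db Eb F G; Db is degree 4, and the triad built there (Db-F-Ab) is major, so it is IV.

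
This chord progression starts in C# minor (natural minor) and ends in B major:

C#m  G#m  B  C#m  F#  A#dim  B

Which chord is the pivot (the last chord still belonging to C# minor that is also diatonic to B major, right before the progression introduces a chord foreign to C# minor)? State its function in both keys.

Chords diatonic to C# minor: C#m, D#dim, E, F#m, G#m, A, B.
Reading the progression, the first chord not in that set is F#, so the modulation leaves C# minor there.
The chord immediately before F# is C#m, which is diatonic to both keys: i in C# minor and ii in B major.

C#m — i in C# minor, ii in B major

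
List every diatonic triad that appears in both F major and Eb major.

Triads in F major: F (I), Gm (ii), Am (iii), Bb (IV), C (V), Dm (vi), Edim (vii°).
Triads in Eb major: Eb (I), Fm (ii), Gm (iii), Ab (IV), Bb (V), Cm (vi), Ddim (vii°).
Shared triads with their functions: Gm (ii in F major, iii in Eb major); Bb (IV in F major, V in Eb major).

Gm, Bb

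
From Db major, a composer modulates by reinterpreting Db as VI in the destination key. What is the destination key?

The numeral VI denotes a major triad on scale degree 6. With Db on degree 6, the tonic of the new key is F.
Degree 6 carries a major triad in minor keys, so the destination is F minor.
Check: the diatonic triads of F minor (natural minor) are Fm (i), Gdim (ii°), Ab (III), Bbm (iv), Cm (v), Db (VI), Eb (VII) — Db is indeed VI.

F minor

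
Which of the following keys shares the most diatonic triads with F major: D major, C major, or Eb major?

C major

Triads of F major: F major (I), G minor (ii), A minor (iii), Bb major (IV), C major (V), D minor (vi), E diminished (vii°).
D major shares 0: none.
C major shares 4: F, Am, C, Dm.
Eb major shares 2: Gm, Bb.
The most common triads (4) are shared with C major.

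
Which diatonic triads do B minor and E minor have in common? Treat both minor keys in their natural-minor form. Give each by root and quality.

Triads in B minor (natural minor): Bm (i), C#dim (ii°), D (III), Em (iv), F#m (v), G (VI), A (VII).
Triads in E minor (natural minor): Em (i), F#dim (ii°), G (III), Am (iv), Bm (v), C (VI), D (VII).
Shared triads with their functions: Bm (i in B minor, v in E minor); D (III in B minor, VII in E minor); Em (iv in B minor, i in E minor); G (VI in B minor, III in E minor).

Bm, D, Em, G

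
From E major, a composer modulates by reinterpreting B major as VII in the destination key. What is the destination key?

C# minor

The numeral VII denotes a major triad on scale degree 7. With B on degree 7, the tonic of the new key is C#.
Degree 7 carries a major triad in natural-minor keys, so the destination is C# minor.
Check: the diatonic triads of C# minor (natural minor) are C#m (i), D#dim (ii°), E (III), F#m (iv), G#m (v), A (VI), B (VII) — B major is indeed VII.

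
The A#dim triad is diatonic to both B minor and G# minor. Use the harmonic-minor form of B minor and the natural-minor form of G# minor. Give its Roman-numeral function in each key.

vii° in B minor; ii° in G# minor

The scale of B minor (harmonic minor) is B C# D E F# G A#; A# is degree 7, and the triad built there (A#-C#-E) is diminished, so it is vii°.
The scale of G# minor (natural minor) is G# A# B C# D# E F#; A# is degree 2, and the triad built there (A#-C#-E) is diminished, so it is ii°.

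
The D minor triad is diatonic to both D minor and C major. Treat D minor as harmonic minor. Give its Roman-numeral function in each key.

The scale of D minor (harmonic minor) is D E F G A Bb C#; D is degree 1, and the triad built there (D-F-A) is minor, so it is i.
The scale of C major is C D E F G A B; D is degree 2, and the triad built there (D-F-A) is minor, so it is ii.

i in D minor; ii in C major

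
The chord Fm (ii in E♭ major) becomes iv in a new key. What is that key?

The numeral iv denotes a minor triad on scale degree 4. With F on degree 4, the tonic of the new key is C.
Degree 4 carries a minor triad in minor keys, so the destination is C minor.
Check: the diatonic triads of C minor (natural minor) are Cm (i), Ddim (ii°), E♭ (III), Fm (iv), Gm (v), A♭ (VI), B♭ (VII) — Fm is indeed iv.

C minor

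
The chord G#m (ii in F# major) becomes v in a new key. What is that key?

The numeral v denotes a minor triad on scale degree 5. With G# on degree 5, the tonic of the new key is C#.
Degree 5 carries a minor triad in natural-minor keys, so the destination is C# minor.
Check: the diatonic triads of C# minor (natural minor) are C#m (i), D#dim (ii°), E (III), F#m (iv), G#m (v), A (VI), B (VII) — G#m is indeed v.

C# minor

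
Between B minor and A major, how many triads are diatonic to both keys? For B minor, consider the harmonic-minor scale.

1

Diatonic triads of B minor (harmonic minor): B minor (i), C# diminished (ii°), D augmented (III+), E minor (iv), F# major (V), G major (VI), A# diminished (vii°).
Diatonic triads of A major: A major (I), B minor (ii), C# minor (iii), D major (IV), E major (V), F# minor (vi), G# diminished (vii°).
Matching root and quality in both lists: B minor.
That gives 1 common triad.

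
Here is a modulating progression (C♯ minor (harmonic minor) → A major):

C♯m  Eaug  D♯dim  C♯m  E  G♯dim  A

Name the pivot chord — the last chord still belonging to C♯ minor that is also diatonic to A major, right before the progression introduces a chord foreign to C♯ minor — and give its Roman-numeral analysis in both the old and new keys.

C♯m — i in C♯ minor, iii in A major

Chords diatonic to C♯ minor: C♯m, D♯dim, Eaug, F♯m, G♯, A, B♯dim.
Reading the progression, the first chord not in that set is E, so the modulation leaves C♯ minor there.
The chord immediately before E is C♯m, which is diatonic to both keys: i in C♯ minor and iii in A major.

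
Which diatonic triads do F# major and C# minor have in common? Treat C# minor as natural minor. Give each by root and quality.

Triads in F# major: F# (I), G#m (ii), A#m (iii), B (IV), C# (V), D#m (vi), E#dim (vii°).
Triads in C# minor (natural minor): C#m (i), D#dim (ii°), E (III), F#m (iv), G#m (v), A (VI), B (VII).
Shared triads with their functions: G#m (ii in F# major, v in C# minor); B (IV in F# major, VII in C# minor).

G#m, B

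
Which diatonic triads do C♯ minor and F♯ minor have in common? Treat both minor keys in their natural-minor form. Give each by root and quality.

Triads in C♯ minor (natural minor): C♯m (i), D♯dim (ii°), E (III), F♯m (iv), G♯m (v), A (VI), B (VII).
Triads in F♯ minor (natural minor): F♯m (i), G♯dim (ii°), A (III), Bm (iv), C♯m (v), D (VI), E (VII).
Shared triads with their functions: C♯m (i in C♯ minor, v in F♯ minor); E (III in C♯ minor, VII in F♯ minor); F♯m (iv in C♯ minor, i in F♯ minor); A (VI in C♯ minor, III in F♯ minor).

C♯m, E, F♯m, A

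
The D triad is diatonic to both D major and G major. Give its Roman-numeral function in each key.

The scale of D major is D E F♯ G A B C♯; D is degree 1, and the triad built there (D-F♯-A) is major, so it is I.
The scale of G major is G A B C D E F♯; D is degree 5, and the triad built there (D-F♯-A) is major, so it is V.

I in D major; V in G major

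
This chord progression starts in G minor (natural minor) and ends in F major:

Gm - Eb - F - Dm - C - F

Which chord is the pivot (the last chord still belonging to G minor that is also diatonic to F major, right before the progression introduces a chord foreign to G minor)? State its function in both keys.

Dm — v in G minor, vi in F major

Chords diatonic to G minor: Gm, Adim, Bb, Cm, Dm, Eb, F.
Reading the progression, the first chord not in that set is C, so the modulation leaves G minor there.
The chord immediately before C is Dm, which is diatonic to both keys: v in G minor and vi in F major.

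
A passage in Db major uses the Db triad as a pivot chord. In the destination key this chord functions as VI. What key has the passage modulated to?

F minor

The numeral VI denotes a major triad on scale degree 6. With Db on degree 6, the tonic of the new key is F.
Degree 6 carries a major triad in minor keys, so the destination is F minor.
Check: the diatonic triads of F minor (natural minor) are Fm (i), Gdim (ii°), Ab (III), Bbm (iv), Cm (v), Db (VI), Eb (VII) — Db is indeed VI.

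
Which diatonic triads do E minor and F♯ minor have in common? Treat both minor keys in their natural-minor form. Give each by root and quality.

Bm, D

Triads in E minor (natural minor): Em (i), F♯dim (ii°), G (III), Am (iv), Bm (v), C (VI), D (VII).
Triads in F♯ minor (natural minor): F♯m (i), G♯dim (ii°), A (III), Bm (iv), C♯m (v), D (VI), E (VII).
Shared triads with their functions: Bm (v in E minor, iv in F♯ minor); D (VII in E minor, VI in F♯ minor).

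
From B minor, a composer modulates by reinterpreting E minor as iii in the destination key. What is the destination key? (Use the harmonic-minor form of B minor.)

The numeral iii denotes a minor triad on scale degree 3. With E on degree 3, the tonic of the new key is C.
Degree 3 carries a minor triad in major keys, so the destination is C major.
Check: the diatonic triads of C major are C (I), Dm (ii), Em (iii), F (IV), G (V), Am (vi), Bdim (vii°) — E minor is indeed iii.

C major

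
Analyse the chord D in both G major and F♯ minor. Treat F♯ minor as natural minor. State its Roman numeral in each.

V in G major; VI in F♯ minor

The scale of G major is G A B C D E F♯; D is degree 5, and the triad built there (D-F♯-A) is major, so it is V.
The scale of F♯ minor (natural minor) is F♯ G♯ A B C♯ D E; D is degree 6, and the triad built there (D-F♯-A) is major, so it is VI.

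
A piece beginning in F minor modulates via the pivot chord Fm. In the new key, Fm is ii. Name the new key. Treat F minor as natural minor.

The numeral ii denotes a minor triad on scale degree 2. With F on degree 2, the tonic of the new key is Eb.
Degree 2 carries a minor triad in major keys, so the destination is Eb major.
Check: the diatonic triads of Eb major are Eb (I), Fm (ii), Gm (iii), Ab (IV), Bb (V), Cm (vi), Ddim (vii°) — Fm is indeed ii.

Eb major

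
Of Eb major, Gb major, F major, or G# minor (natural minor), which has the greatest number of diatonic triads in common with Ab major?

Eb major

Triads of Ab major: Ab major (I), Bb minor (ii), C minor (iii), Db major (IV), Eb major (V), F minor (vi), G diminished (vii°).
Eb major shares 4: Ab, Cm, Eb, Fm.
Gb major shares 2: Bbm, Db.
F major shares 0: none.
G# minor (natural minor) shares 0: none.
The most common triads (4) are shared with Eb major.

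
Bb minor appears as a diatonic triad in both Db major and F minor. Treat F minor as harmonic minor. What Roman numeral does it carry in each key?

The scale of Db major is Db Eb F Gb Ab Bb C; Bb is degree 6, and the triad built there (Bb-Db-F) is minor, so it is vi.
The scale of F minor (harmonic minor) is F G Ab Bb C Db E; Bb is degree 4, and the triad built there (Bb-Db-F) is minor, so it is iv.

vi in Db major; iv in F minor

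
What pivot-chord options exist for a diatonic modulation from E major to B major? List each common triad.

Triads in E major: E (I), F#m (ii), G#m (iii), A (IV), B (V), C#m (vi), D#dim (vii°).
Triads in B major: B (I), C#m (ii), D#m (iii), E (IV), F# (V), G#m (vi), A#dim (vii°).
Shared triads with their functions: E (I in E major, IV in B major); G#m (iii in E major, vi in B major); B (V in E major, I in B major); C#m (vi in E major, ii in B major).

E, G#m, B, C#m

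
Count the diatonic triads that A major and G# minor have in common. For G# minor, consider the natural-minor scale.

2

Diatonic triads of A major: A major (I), B minor (ii), C# minor (iii), D major (IV), E major (V), F# minor (vi), G# diminished (vii°).
Diatonic triads of G# minor (natural minor): G# minor (i), A# diminished (ii°), B major (III), C# minor (iv), D# minor (v), E major (VI), F# major (VII).
Matching root and quality in both lists: C# minor, E major.
That gives 2 common triads.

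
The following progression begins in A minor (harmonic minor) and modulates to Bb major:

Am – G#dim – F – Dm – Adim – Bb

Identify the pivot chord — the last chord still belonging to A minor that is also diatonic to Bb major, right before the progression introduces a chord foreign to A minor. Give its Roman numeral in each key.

Chords diatonic to A minor: Am, Bdim, Caug, Dm, E, F, G#dim.
Reading the progression, the first chord not in that set is Adim, so the modulation leaves A minor there.
The chord immediately before Adim is Dm, which is diatonic to both keys: iv in A minor and iii in Bb major.

Dm — iv in A minor, iii in Bb major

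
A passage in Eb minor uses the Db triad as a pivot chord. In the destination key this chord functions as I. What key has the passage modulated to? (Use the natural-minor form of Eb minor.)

Db major

The numeral I denotes a major triad on scale degree 1. With Db on degree 1, the tonic of the new key is Db.
Degree 1 carries a major triad in major keys, so the destination is Db major.
Check: the diatonic triads of Db major are Db (I), Ebm (ii), Fm (iii), Gb (IV), Ab (V), Bbm (vi), Cdim (vii°) — Db is indeed I.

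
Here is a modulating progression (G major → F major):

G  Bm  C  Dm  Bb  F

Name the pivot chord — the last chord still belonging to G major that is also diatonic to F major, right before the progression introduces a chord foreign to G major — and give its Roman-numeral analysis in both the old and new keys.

Chords diatonic to G major: G, Am, Bm, C, D, Em, F#dim.
Reading the progression, the first chord not in that set is Dm, so the modulation leaves G major there.
The chord immediately before Dm is C, which is diatonic to both keys: IV in G major and V in F major.

C — IV in G major, V in F major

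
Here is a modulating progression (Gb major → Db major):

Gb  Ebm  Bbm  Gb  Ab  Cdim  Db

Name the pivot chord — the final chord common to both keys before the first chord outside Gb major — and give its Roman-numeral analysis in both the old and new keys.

Gb — I in Gb major, IV in Db major

Chords diatonic to Gb major: Gb, Abm, Bbm, Cb, Db, Ebm, Fdim.
Reading the progression, the first chord not in that set is Ab, so the modulation leaves Gb major there.
The chord immediately before Ab is Gb, which is diatonic to both keys: I in Gb major and IV in Db major.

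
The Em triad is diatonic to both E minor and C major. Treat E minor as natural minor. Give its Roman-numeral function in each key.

The scale of E minor (natural minor) is E F♯ G A B C D; E is degree 1, and the triad built there (E-G-B) is minor, so it is i.
The scale of C major is C D E F G A B; E is degree 3, and the triad built there (E-G-B) is minor, so it is iii.

i in E minor; iii in C major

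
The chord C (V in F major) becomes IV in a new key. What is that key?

The numeral IV denotes a major triad on scale degree 4. With C on degree 4, the tonic of the new key is G.
Degree 4 carries a major triad in major keys, so the destination is G major.
Check: the diatonic triads of G major are G (I), Am (ii), Bm (iii), C (IV), D (V), Em (vi), F#dim (vii°) — C is indeed IV.

G major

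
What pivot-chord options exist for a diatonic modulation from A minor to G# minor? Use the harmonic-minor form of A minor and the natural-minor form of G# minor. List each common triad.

E

Triads in A minor (harmonic minor): A minor (i), B diminished (ii°), C augmented (III+), D minor (iv), E major (V), F major (VI), G# diminished (vii°).
Triads in G# minor (natural minor): G# minor (i), A# diminished (ii°), B major (III), C# minor (iv), D# minor (v), E major (VI), F# major (VII).
Shared triads with their functions: E major (V in A minor, VI in G# minor).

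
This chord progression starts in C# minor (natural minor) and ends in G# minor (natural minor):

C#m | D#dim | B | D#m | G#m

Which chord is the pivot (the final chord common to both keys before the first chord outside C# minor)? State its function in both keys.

B — VII in C# minor, III in G# minor

Chords diatonic to C# minor: C#m, D#dim, E, F#m, G#m, A, B.
Reading the progression, the first chord not in that set is D#m, so the modulation leaves C# minor there.
The chord immediately before D#m is B, which is diatonic to both keys: VII in C# minor and III in G# minor.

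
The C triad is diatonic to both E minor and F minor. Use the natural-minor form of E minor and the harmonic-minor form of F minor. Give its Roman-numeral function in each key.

VI in E minor; V in F minor

The scale of E minor (natural minor) is E F# G A B C D; C is degree 6, and the triad built there (C-E-G) is major, so it is VI.
The scale of F minor (harmonic minor) is F G Ab Bb C Db E; C is degree 5, and the triad built there (C-E-G) is major, so it is V.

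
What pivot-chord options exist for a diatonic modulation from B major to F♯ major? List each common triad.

B, D♯m, F♯, G♯m

Triads in B major: B major (I), C♯ minor (ii), D♯ minor (iii), E major (IV), F♯ major (V), G♯ minor (vi), A♯ diminished (vii°).
Triads in F♯ major: F♯ major (I), G♯ minor (ii), A♯ minor (iii), B major (IV), C♯ major (V), D♯ minor (vi), E♯ diminished (vii°).
Shared triads with their functions: B major (I in B major, IV in F♯ major); D♯ minor (iii in B major, vi in F♯ major); F♯ major (V in B major, I in F♯ major); G♯ minor (vi in B major, ii in F♯ major).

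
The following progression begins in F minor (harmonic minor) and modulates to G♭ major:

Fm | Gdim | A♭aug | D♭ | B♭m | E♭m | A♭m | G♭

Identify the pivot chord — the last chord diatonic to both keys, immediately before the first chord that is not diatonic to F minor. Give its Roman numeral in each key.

Chords diatonic to F minor: Fm, Gdim, A♭aug, B♭m, C, D♭, Edim.
Reading the progression, the first chord not in that set is E♭m, so the modulation leaves F minor there.
The chord immediately before E♭m is B♭m, which is diatonic to both keys: iv in F minor and iii in G♭ major.

B♭m — iv in F minor, iii in G♭ major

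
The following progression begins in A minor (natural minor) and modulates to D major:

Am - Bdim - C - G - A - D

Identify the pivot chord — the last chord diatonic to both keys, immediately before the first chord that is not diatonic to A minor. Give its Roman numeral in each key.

G — VII in A minor, IV in D major

Chords diatonic to A minor: Am, Bdim, C, Dm, Em, F, G.
Reading the progression, the first chord not in that set is A, so the modulation leaves A minor there.
The chord immediately before A is G, which is diatonic to both keys: VII in A minor and IV in D major.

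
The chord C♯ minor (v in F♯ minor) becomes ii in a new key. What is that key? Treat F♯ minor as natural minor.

The numeral ii denotes a minor triad on scale degree 2. With C♯ on degree 2, the tonic of the new key is B.
Degree 2 carries a minor triad in major keys, so the destination is B major.
Check: the diatonic triads of B major are B (I), C♯m (ii), D♯m (iii), E (IV), F♯ (V), G♯m (vi), A♯dim (vii°) — C♯ minor is indeed ii.

B major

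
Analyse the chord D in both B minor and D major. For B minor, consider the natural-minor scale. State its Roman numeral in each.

III in B minor; I in D major

The scale of B minor (natural minor) is B C♯ D E F♯ G A; D is degree 3, and the triad built there (D-F♯-A) is major, so it is III.
The scale of D major is D E F♯ G A B C♯; D is degree 1, and the triad built there (D-F♯-A) is major, so it is I.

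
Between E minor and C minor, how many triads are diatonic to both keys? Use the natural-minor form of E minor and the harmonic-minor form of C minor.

Diatonic triads of E minor (natural minor): E minor (i), F# diminished (ii°), G major (III), A minor (iv), B minor (v), C major (VI), D major (VII).
Diatonic triads of C minor (harmonic minor): C minor (i), D diminished (ii°), Eb augmented (III+), F minor (iv), G major (V), Ab major (VI), B diminished (vii°).
Matching root and quality in both lists: G major.
That gives 1 common triad.

1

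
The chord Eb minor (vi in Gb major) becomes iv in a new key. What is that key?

Bb minor

The numeral iv denotes a minor triad on scale degree 4. With Eb on degree 4, the tonic of the new key is Bb.
Degree 4 carries a minor triad in minor keys, so the destination is Bb minor.
Check: the diatonic triads of Bb minor (natural minor) are Bbm (i), Cdim (ii°), Db (III), Ebm (iv), Fm (v), Gb (VI), Ab (VII) — Eb minor is indeed iv.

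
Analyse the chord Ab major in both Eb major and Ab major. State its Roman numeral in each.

The scale of Eb major is Eb F G Ab Bb C D; Ab is degree 4, and the triad built there (Ab-C-Eb) is major, so it is IV.
The scale of Ab major is Ab Bb C Db Eb F G; Ab is degree 1, and the triad built there (Ab-C-Eb) is major, so it is I.

IV in Eb major; I in Ab major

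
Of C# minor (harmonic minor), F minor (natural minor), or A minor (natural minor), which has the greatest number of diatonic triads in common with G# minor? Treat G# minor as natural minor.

C# minor

Triads of G# minor (natural minor): G#m (i), A#dim (ii°), B (III), C#m (iv), D#m (v), E (VI), F# (VII).
C# minor (harmonic minor) shares 1: C#m.
F minor (natural minor) shares 0: none.
A minor (natural minor) shares 0: none.
The most common triads (1) are shared with C# minor.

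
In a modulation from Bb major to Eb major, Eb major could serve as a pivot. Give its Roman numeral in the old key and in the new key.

The scale of Bb major is Bb C D Eb F G A; Eb is degree 4, and the triad built there (Eb-G-Bb) is major, so it is IV.
The scale of Eb major is Eb F G Ab Bb C D; Eb is degree 1, and the triad built there (Eb-G-Bb) is major, so it is I.

IV in Bb major; I in Eb major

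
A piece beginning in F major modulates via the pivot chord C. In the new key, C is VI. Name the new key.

The numeral VI denotes a major triad on scale degree 6. With C on degree 6, the tonic of the new key is E.
Degree 6 carries a major triad in minor keys, so the destination is E minor.
Check: the diatonic triads of E minor (natural minor) are Em (i), F#dim (ii°), G (III), Am (iv), Bm (v), C (VI), D (VII) — C is indeed VI.

E minor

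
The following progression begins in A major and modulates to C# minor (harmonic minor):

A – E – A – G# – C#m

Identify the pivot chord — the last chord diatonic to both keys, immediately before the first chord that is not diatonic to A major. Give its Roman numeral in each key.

A — I in A major, VI in C# minor

Chords diatonic to A major: A, Bm, C#m, D, E, F#m, G#dim.
Reading the progression, the first chord not in that set is G#, so the modulation leaves A major there.
The chord immediately before G# is A, which is diatonic to both keys: I in A major and VI in C# minor.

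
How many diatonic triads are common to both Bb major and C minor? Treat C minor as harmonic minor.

Diatonic triads of Bb major: Bb major (I), C minor (ii), D minor (iii), Eb major (IV), F major (V), G minor (vi), A diminished (vii°).
Diatonic triads of C minor (harmonic minor): C minor (i), D diminished (ii°), Eb augmented (III+), F minor (iv), G major (V), Ab major (VI), B diminished (vii°).
Matching root and quality in both lists: C minor.
That gives 1 common triad.

1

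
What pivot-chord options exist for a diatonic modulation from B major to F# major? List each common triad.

Triads in B major: B major (I), C# minor (ii), D# minor (iii), E major (IV), F# major (V), G# minor (vi), A# diminished (vii°).
Triads in F# major: F# major (I), G# minor (ii), A# minor (iii), B major (IV), C# major (V), D# minor (vi), E# diminished (vii°).
Shared triads with their functions: B major (I in B major, IV in F# major); D# minor (iii in B major, vi in F# major); F# major (V in B major, I in F# major); G# minor (vi in B major, ii in F# major).

B, D#m, F#, G#m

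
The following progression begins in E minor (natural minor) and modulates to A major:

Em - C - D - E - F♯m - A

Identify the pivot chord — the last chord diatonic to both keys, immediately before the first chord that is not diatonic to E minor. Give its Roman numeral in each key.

D — VII in E minor, IV in A major

Chords diatonic to E minor: Em, F♯dim, G, Am, Bm, C, D.
Reading the progression, the first chord not in that set is E, so the modulation leaves E minor there.
The chord immediately before E is D, which is diatonic to both keys: VII in E minor and IV in A major.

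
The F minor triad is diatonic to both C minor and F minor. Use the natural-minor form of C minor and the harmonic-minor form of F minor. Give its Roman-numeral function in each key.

iv in C minor; i in F minor

The scale of C minor (natural minor) is C D Eb F G Ab Bb; F is degree 4, and the triad built there (F-Ab-C) is minor, so it is iv.
The scale of F minor (harmonic minor) is F G Ab Bb C Db E; F is degree 1, and the triad built there (F-Ab-C) is minor, so it is i.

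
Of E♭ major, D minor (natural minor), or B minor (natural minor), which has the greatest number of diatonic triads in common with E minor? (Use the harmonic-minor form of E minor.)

D minor

Triads of E minor (harmonic minor): E minor (i), F♯ diminished (ii°), G augmented (III+), A minor (iv), B major (V), C major (VI), D♯ diminished (vii°).
E♭ major shares 0: none.
D minor (natural minor) shares 2: Am, C.
B minor (natural minor) shares 1: Em.
The most common triads (2) are shared with D minor.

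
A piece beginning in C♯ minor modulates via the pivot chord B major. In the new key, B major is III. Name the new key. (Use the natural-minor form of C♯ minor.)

G♯ minor

The numeral III denotes a major triad on scale degree 3. With B on degree 3, the tonic of the new key is G♯.
Degree 3 carries a major triad in natural-minor keys, so the destination is G♯ minor.
Check: the diatonic triads of G♯ minor (natural minor) are G♯m (i), A♯dim (ii°), B (III), C♯m (iv), D♯m (v), E (VI), F♯ (VII) — B major is indeed III.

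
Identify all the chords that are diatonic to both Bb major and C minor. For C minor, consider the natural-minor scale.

Bb, Cm, Eb, Gm

Triads in Bb major: Bb major (I), C minor (ii), D minor (iii), Eb major (IV), F major (V), G minor (vi), A diminished (vii°).
Triads in C minor (natural minor): C minor (i), D diminished (ii°), Eb major (III), F minor (iv), G minor (v), Ab major (VI), Bb major (VII).
Shared triads with their functions: Bb major (I in Bb major, VII in C minor); C minor (ii in Bb major, i in C minor); Eb major (IV in Bb major, III in C minor); G minor (vi in Bb major, v in C minor).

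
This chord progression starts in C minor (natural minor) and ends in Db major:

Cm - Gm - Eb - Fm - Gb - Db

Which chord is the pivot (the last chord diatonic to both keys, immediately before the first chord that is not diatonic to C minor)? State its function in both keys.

Chords diatonic to C minor: Cm, Ddim, Eb, Fm, Gm, Ab, Bb.
Reading the progression, the first chord not in that set is Gb, so the modulation leaves C minor there.
The chord immediately before Gb is Fm, which is diatonic to both keys: iv in C minor and iii in Db major.

Fm — iv in C minor, iii in Db major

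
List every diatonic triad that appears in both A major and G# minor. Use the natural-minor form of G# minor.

Triads in A major: A (I), Bm (ii), C#m (iii), D (IV), E (V), F#m (vi), G#dim (vii°).
Triads in G# minor (natural minor): G#m (i), A#dim (ii°), B (III), C#m (iv), D#m (v), E (VI), F# (VII).
Shared triads with their functions: C#m (iii in A major, iv in G# minor); E (V in A major, VI in G# minor).

C#m, E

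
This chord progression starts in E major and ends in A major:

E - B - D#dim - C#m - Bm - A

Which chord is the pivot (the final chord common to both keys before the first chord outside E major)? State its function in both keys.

Chords diatonic to E major: E, F#m, G#m, A, B, C#m, D#dim.
Reading the progression, the first chord not in that set is Bm, so the modulation leaves E major there.
The chord immediately before Bm is C#m, which is diatonic to both keys: vi in E major and iii in A major.

C#m — vi in E major, iii in A major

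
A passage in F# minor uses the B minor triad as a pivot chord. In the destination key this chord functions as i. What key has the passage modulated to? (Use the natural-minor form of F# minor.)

B minor

The numeral i denotes a minor triad on scale degree 1. With B on degree 1, the tonic of the new key is B.
Degree 1 carries a minor triad in minor keys, so the destination is B minor.
Check: the diatonic triads of B minor (natural minor) are Bm (i), C#dim (ii°), D (III), Em (iv), F#m (v), G (VI), A (VII) — B minor is indeed i.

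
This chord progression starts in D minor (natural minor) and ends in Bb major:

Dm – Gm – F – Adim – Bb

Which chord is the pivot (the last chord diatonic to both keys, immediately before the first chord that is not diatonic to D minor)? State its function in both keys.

F — III in D minor, V in Bb major

Chords diatonic to D minor: Dm, Edim, F, Gm, Am, Bb, C.
Reading the progression, the first chord not in that set is Adim, so the modulation leaves D minor there.
The chord immediately before Adim is F, which is diatonic to both keys: III in D minor and V in Bb major.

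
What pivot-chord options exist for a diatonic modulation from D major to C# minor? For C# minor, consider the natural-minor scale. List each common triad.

Triads in D major: D (I), Em (ii), F#m (iii), G (IV), A (V), Bm (vi), C#dim (vii°).
Triads in C# minor (natural minor): C#m (i), D#dim (ii°), E (III), F#m (iv), G#m (v), A (VI), B (VII).
Shared triads with their functions: F#m (iii in D major, iv in C# minor); A (V in D major, VI in C# minor).

F#m, A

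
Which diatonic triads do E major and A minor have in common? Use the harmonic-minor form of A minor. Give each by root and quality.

E

Triads in E major: E (I), F#m (ii), G#m (iii), A (IV), B (V), C#m (vi), D#dim (vii°).
Triads in A minor (harmonic minor): Am (i), Bdim (ii°), Caug (III+), Dm (iv), E (V), F (VI), G#dim (vii°).
Shared triads with their functions: E (I in E major, V in A minor).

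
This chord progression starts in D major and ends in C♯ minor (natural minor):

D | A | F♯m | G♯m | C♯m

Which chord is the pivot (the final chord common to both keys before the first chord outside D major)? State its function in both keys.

Chords diatonic to D major: D, Em, F♯m, G, A, Bm, C♯dim.
Reading the progression, the first chord not in that set is G♯m, so the modulation leaves D major there.
The chord immediately before G♯m is F♯m, which is diatonic to both keys: iii in D major and iv in C♯ minor.

F♯m — iii in D major, iv in C♯ minor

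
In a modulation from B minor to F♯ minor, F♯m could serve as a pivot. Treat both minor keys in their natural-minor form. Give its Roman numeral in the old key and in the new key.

The scale of B minor (natural minor) is B C♯ D E F♯ G A; F♯ is degree 5, and the triad built there (F♯-A-C♯) is minor, so it is v.
The scale of F♯ minor (natural minor) is F♯ G♯ A B C♯ D E; F♯ is degree 1, and the triad built there (F♯-A-C♯) is minor, so it is i.

v in B minor; i in F♯ minor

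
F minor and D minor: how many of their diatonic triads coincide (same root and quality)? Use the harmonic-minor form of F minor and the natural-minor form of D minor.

2

Diatonic triads of F minor (harmonic minor): Fm (i), Gdim (ii°), A♭aug (III+), B♭m (iv), C (V), D♭ (VI), Edim (vii°).
Diatonic triads of D minor (natural minor): Dm (i), Edim (ii°), F (III), Gm (iv), Am (v), B♭ (VI), C (VII).
Matching root and quality in both lists: C, Edim.
That gives 2 common triads.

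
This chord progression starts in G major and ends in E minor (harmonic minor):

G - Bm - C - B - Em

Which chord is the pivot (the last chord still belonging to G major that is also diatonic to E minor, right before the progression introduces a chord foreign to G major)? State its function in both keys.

Chords diatonic to G major: G, Am, Bm, C, D, Em, F♯dim.
Reading the progression, the first chord not in that set is B, so the modulation leaves G major there.
The chord immediately before B is C, which is diatonic to both keys: IV in G major and VI in E minor.

C — IV in G major, VI in E minor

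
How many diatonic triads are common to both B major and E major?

4

Diatonic triads of B major: B (I), C#m (ii), D#m (iii), E (IV), F# (V), G#m (vi), A#dim (vii°).
Diatonic triads of E major: E (I), F#m (ii), G#m (iii), A (IV), B (V), C#m (vi), D#dim (vii°).
Matching root and quality in both lists: B, C#m, E, G#m.
That gives 4 common triads.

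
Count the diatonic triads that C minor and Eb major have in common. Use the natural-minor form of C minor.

Diatonic triads of C minor (natural minor): C minor (i), D diminished (ii°), Eb major (III), F minor (iv), G minor (v), Ab major (VI), Bb major (VII).
Diatonic triads of Eb major: Eb major (I), F minor (ii), G minor (iii), Ab major (IV), Bb major (V), C minor (vi), D diminished (vii°).
Matching root and quality in both lists: C minor, D diminished, Eb major, F minor, G minor, Ab major, Bb major.
That gives 7 common triads.

7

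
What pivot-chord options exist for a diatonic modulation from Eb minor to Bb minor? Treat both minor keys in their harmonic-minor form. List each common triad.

Triads in Eb minor (harmonic minor): Ebm (i), Fdim (ii°), Gbaug (III+), Abm (iv), Bb (V), Cb (VI), Ddim (vii°).
Triads in Bb minor (harmonic minor): Bbm (i), Cdim (ii°), Dbaug (III+), Ebm (iv), F (V), Gb (VI), Adim (vii°).
Shared triads with their functions: Ebm (i in Eb minor, iv in Bb minor).

Ebm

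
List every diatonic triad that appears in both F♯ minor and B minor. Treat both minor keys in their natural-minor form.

Triads in F♯ minor (natural minor): F♯m (i), G♯dim (ii°), A (III), Bm (iv), C♯m (v), D (VI), E (VII).
Triads in B minor (natural minor): Bm (i), C♯dim (ii°), D (III), Em (iv), F♯m (v), G (VI), A (VII).
Shared triads with their functions: F♯m (i in F♯ minor, v in B minor); A (III in F♯ minor, VII in B minor); Bm (iv in F♯ minor, i in B minor); D (VI in F♯ minor, III in B minor).

F♯m, A, Bm, D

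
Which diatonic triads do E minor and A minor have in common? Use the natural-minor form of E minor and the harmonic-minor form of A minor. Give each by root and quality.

Triads in E minor (natural minor): E minor (i), F# diminished (ii°), G major (III), A minor (iv), B minor (v), C major (VI), D major (VII).
Triads in A minor (harmonic minor): A minor (i), B diminished (ii°), C augmented (III+), D minor (iv), E major (V), F major (VI), G# diminished (vii°).
Shared triads with their functions: A minor (iv in E minor, i in A minor).

Am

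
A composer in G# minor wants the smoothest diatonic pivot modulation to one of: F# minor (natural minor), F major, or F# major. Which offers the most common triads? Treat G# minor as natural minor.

Triads of G# minor (natural minor): G# minor (i), A# diminished (ii°), B major (III), C# minor (iv), D# minor (v), E major (VI), F# major (VII).
F# minor (natural minor) shares 2: C#m, E.
F major shares 0: none.
F# major shares 4: G#m, B, D#m, F#.
The most common triads (4) are shared with F# major.

F# major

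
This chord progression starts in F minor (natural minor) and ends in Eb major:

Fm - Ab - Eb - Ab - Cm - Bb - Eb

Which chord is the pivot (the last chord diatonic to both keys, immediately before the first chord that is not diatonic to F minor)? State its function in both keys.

Cm — v in F minor, vi in Eb major

Chords diatonic to F minor: Fm, Gdim, Ab, Bbm, Cm, Db, Eb.
Reading the progression, the first chord not in that set is Bb, so the modulation leaves F minor there.
The chord immediately before Bb is Cm, which is diatonic to both keys: v in F minor and vi in Eb major.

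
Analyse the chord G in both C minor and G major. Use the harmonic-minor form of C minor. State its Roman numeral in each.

The scale of C minor (harmonic minor) is C D Eb F G Ab B; G is degree 5, and the triad built there (G-B-D) is major, so it is V.
The scale of G major is G A B C D E F#; G is degree 1, and the triad built there (G-B-D) is major, so it is I.

V in C minor; I in G major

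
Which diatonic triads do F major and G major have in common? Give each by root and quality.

Am, C

Triads in F major: F (I), Gm (ii), Am (iii), Bb (IV), C (V), Dm (vi), Edim (vii°).
Triads in G major: G (I), Am (ii), Bm (iii), C (IV), D (V), Em (vi), F#dim (vii°).
Shared triads with their functions: Am (iii in F major, ii in G major); C (V in F major, IV in G major).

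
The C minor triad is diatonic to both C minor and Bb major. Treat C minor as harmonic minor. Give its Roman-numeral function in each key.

The scale of C minor (harmonic minor) is C D Eb F G Ab B; C is degree 1, and the triad built there (C-Eb-G) is minor, so it is i.
The scale of Bb major is Bb C D Eb F G A; C is degree 2, and the triad built there (C-Eb-G) is minor, so it is ii.

i in C minor; ii in Bb major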